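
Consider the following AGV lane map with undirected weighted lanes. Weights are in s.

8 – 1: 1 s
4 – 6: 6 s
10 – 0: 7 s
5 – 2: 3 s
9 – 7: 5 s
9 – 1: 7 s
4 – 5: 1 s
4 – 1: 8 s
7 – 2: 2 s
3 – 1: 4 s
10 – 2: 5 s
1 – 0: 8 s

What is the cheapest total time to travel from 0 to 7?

14 s

Enumerating some paths:
0–10–2–7: 7+5+2 = 14
0–1–9–7: 8+7+5 = 20
The minimum is 14 s via 0–10–2–7.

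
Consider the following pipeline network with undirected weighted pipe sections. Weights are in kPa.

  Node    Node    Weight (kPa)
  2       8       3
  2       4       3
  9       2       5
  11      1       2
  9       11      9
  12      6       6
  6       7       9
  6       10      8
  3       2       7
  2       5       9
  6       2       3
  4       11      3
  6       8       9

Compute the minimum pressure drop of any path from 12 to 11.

15 kPa

Enumerating some paths:
12–6–2–9–11: 6+3+5+9 = 23
12–6–2–4–11: 6+3+3+3 = 15
12–6–8–2–4–11: 6+9+3+3+3 = 24
The minimum is 15 kPa via 12–6–2–4–11.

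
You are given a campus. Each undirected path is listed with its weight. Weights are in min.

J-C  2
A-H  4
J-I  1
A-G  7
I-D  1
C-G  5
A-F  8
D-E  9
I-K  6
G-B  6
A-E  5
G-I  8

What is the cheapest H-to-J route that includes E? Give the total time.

20 min

Best H to E: H–A–E costing 9
Shortest E→J: E–D–I–J = 11
Total via E: 9 + 11 = 20 min.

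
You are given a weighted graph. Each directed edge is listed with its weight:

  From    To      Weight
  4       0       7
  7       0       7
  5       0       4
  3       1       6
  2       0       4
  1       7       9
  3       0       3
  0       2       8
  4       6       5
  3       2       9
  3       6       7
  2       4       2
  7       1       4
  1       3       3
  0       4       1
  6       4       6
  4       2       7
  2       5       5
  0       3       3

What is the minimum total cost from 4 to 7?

Candidate routes:
4 - 2 - 0 - 3 - 1 - 7: 7+4+3+6+9 = 29
4 - 2 - 5 - 0 - 3 - 1 - 7: 7+5+4+3+6+9 = 34
4 - 0 - 3 - 1 - 7: 7+3+6+9 = 25
Cheapest is 4 - 0 - 3 - 1 - 7 at 25.

25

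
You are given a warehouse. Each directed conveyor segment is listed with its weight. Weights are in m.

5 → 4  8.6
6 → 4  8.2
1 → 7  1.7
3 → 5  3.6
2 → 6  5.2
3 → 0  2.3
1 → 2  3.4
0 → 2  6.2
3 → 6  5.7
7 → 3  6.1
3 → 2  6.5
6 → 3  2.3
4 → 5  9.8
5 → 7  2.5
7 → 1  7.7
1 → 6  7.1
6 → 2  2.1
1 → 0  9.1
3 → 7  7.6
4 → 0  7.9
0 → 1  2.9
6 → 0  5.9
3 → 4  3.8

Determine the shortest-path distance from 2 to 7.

Candidate routes:
2 - 6 - 3 - 0 - 1 - 7: 5.2+2.3+2.3+2.9+1.7 = 14.4
2 - 6 - 3 - 7: 5.2+2.3+7.6 = 15.1
2 - 6 - 3 - 5 - 7: 5.2+2.3+3.6+2.5 = 13.6
Cheapest is 2 - 6 - 3 - 5 - 7 at 13.6 m.

13.6 m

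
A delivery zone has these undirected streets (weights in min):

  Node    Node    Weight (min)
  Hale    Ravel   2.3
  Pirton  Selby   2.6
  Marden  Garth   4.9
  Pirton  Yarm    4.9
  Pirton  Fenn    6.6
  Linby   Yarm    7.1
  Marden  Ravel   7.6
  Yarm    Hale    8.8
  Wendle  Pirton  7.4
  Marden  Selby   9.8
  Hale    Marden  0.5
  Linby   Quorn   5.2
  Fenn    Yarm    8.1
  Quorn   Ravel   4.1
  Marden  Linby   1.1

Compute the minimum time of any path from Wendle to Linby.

19.4 min

Enumerating some paths:
Wendle–Pirton–Yarm–Linby: 7.4+4.9+7.1 = 19.4
Wendle–Pirton–Selby–Marden–Linby: 7.4+2.6+9.8+1.1 = 20.9
Wendle–Pirton–Yarm–Hale–Marden–Linby: 7.4+4.9+8.8+0.5+1.1 = 22.7
Wendle–Pirton–Fenn–Yarm–Linby: 7.4+6.6+8.1+7.1 = 29.2
Cheapest is Wendle–Pirton–Yarm–Linby at 19.4 min.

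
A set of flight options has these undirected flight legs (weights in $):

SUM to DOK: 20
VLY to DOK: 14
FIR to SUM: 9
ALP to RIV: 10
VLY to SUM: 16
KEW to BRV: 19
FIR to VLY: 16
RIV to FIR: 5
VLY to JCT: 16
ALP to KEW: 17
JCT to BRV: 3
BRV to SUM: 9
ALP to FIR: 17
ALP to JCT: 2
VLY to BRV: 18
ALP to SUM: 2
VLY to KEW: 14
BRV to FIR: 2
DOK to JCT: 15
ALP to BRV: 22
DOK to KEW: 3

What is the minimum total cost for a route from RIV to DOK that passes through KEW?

Shortest RIV→KEW: RIV–FIR–BRV–KEW = 26
Best KEW to DOK: KEW–DOK costing 3
Total via KEW: 26 + 3 = $29.

$29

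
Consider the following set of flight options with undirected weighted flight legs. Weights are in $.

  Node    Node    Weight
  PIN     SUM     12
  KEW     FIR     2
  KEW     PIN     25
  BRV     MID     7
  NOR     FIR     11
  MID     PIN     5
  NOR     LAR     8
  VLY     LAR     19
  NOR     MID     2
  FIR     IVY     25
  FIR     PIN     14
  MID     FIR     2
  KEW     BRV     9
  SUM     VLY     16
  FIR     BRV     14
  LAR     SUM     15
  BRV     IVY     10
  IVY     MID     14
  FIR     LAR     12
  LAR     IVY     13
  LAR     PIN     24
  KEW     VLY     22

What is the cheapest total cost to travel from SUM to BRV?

Shortest distances from SUM:
SUM: 0
PIN: 12  (via SUM)
LAR: 15  (via SUM)
VLY: 16  (via SUM)
MID: 17  (via PIN)
NOR: 19  (via MID)
FIR: 19  (via MID)
KEW: 21  (via FIR)
BRV: 24  (via MID)
Shortest route: SUM → PIN → MID → BRV = $24.

$24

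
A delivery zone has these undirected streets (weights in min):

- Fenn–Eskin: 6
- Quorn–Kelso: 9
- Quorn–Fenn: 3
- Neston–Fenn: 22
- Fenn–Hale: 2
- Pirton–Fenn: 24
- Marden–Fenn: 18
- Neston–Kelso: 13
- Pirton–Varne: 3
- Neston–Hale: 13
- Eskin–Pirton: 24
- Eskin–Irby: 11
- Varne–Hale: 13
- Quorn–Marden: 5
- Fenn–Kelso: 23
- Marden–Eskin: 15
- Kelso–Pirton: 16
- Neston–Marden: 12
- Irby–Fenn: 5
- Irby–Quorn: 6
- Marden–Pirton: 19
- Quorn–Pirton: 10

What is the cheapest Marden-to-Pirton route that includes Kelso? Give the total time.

Best Marden to Kelso: Marden → Quorn → Kelso costing 14
Best Kelso to Pirton: Kelso → Pirton costing 16
Total via Kelso: 14 + 16 = 30 min.

30 min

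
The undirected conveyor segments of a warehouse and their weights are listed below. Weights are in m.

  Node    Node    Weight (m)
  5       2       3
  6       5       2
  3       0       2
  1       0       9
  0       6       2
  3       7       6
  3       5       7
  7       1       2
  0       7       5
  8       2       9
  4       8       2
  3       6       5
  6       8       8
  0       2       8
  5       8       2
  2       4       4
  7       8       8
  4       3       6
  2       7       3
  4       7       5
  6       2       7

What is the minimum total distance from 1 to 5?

Settle nodes by increasing distance from 1:
1: 0
7: 2  (via 1)
2: 5  (via 7)
0: 7  (via 7)
4: 7  (via 7)
3: 8  (via 7)
5: 8  (via 2)
Shortest route: 1–7–2–5 = 8 m.

8 m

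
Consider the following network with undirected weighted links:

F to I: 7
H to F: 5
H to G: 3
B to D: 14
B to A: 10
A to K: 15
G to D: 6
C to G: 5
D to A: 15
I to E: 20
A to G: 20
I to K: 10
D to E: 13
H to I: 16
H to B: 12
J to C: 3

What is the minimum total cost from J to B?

Settle nodes by increasing distance from J:
J: 0
C: 3  (via J)
G: 8  (via C)
H: 11  (via G)
D: 14  (via G)
F: 16  (via H)
B: 23  (via H)
Shortest route: J–C–G–H–B = 23.

23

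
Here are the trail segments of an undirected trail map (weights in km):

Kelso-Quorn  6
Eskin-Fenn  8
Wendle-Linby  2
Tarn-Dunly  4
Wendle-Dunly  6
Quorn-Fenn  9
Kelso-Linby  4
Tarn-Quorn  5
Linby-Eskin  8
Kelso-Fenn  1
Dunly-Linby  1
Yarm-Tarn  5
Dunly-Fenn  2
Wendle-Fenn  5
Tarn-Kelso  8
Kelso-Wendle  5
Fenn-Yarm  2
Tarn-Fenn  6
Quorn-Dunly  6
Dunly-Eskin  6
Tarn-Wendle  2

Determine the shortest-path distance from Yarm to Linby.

Enumerating some paths:
Yarm–Fenn–Kelso–Linby: 2+1+4 = 7
Yarm–Fenn–Dunly–Linby: 2+2+1 = 5
Cheapest is Yarm–Fenn–Dunly–Linby at 5 km.

5 km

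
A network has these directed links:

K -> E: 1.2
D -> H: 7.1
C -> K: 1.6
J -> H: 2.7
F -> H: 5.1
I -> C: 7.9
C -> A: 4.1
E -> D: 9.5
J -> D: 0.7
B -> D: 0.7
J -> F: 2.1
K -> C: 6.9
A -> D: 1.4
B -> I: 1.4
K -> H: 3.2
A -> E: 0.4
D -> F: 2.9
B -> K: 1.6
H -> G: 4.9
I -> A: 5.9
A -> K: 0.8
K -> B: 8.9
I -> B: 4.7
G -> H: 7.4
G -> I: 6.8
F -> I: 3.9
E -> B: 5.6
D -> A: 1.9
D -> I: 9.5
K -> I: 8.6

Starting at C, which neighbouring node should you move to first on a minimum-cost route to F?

Candidate routes:
C → A → D → F: 4.1+1.4+2.9 = 8.4
C → K → E → B → D → F: 1.6+1.2+5.6+0.7+2.9 = 12
C → A → E → B → D → F: 4.1+0.4+5.6+0.7+2.9 = 13.7
Cheapest is C → A → D → F at 8.4.
So from C the first move is to A.

A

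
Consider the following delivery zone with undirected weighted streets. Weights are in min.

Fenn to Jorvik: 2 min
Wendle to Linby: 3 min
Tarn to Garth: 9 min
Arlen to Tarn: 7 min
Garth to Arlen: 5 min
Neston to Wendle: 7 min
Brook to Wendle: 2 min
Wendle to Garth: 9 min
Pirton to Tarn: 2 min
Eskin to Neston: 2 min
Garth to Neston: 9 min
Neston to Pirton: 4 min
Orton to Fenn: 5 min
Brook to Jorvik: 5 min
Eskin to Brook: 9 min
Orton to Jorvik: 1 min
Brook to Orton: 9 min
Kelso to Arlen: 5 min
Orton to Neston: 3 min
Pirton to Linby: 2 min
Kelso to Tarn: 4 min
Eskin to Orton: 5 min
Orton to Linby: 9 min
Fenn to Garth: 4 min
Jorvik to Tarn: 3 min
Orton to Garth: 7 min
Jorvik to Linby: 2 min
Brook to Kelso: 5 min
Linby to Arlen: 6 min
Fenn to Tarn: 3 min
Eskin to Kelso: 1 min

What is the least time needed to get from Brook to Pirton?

7 min

Candidate routes:
Brook - Jorvik - Linby - Pirton: 5+2+2 = 9
Brook - Wendle - Linby - Pirton: 2+3+2 = 7
The minimum is 7 min via Brook - Wendle - Linby - Pirton.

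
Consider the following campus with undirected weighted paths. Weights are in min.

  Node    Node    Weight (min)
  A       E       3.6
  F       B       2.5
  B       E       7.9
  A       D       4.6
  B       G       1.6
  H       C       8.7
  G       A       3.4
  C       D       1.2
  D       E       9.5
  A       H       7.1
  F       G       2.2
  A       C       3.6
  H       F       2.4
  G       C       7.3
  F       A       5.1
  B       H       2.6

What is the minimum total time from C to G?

7 min

Running Dijkstra from C:
C: 0
D: 1.2  (via C)
A: 3.6  (via C)
G: 7  (via A)
Shortest route: C–A–G = 7 min.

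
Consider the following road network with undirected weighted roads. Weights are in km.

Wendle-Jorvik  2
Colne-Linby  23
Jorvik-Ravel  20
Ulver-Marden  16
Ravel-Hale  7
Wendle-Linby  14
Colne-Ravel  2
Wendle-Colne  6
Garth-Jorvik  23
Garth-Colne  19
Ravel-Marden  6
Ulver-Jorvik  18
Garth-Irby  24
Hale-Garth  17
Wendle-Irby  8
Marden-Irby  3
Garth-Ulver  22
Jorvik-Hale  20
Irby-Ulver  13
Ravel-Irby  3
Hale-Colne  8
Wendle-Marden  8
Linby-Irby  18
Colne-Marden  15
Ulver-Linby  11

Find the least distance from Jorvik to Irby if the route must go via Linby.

34 km

Shortest Jorvik→Linby: Jorvik–Wendle–Linby = 16
Best Linby to Irby: Linby–Irby costing 18
Total via Linby: 16 + 18 = 34 km.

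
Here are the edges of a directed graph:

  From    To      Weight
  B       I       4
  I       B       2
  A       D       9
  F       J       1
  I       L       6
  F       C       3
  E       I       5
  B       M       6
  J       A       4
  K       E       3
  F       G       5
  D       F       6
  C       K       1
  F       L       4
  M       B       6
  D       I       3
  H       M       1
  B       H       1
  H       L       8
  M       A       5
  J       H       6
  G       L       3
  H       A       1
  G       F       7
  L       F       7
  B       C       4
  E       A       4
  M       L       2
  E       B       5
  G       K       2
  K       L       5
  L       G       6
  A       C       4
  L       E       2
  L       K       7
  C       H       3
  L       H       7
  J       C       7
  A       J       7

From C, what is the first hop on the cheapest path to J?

Candidate routes:
C–K–L–F–J: 1+5+7+1 = 14
C–H–A–J: 3+1+7 = 11
C–H–M–L–F–J: 3+1+2+7+1 = 14
The minimum is 11 via C–H–A–J.
So from C the first move is to H.

H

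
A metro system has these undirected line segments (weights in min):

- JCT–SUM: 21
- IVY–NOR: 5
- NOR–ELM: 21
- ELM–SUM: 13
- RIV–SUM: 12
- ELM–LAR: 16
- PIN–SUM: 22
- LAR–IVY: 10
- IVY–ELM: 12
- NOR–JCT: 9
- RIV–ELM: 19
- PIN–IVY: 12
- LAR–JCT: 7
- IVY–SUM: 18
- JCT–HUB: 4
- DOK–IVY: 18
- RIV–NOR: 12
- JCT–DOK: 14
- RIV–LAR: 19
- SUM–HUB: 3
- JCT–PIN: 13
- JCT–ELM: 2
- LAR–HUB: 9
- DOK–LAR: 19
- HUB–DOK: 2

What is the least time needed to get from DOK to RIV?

Candidate routes:
DOK → HUB → JCT → ELM → RIV: 2+4+2+19 = 27
DOK → HUB → SUM → RIV: 2+3+12 = 17
DOK → HUB → JCT → NOR → RIV: 2+4+9+12 = 27
Cheapest is DOK → HUB → SUM → RIV at 17 min.

17 min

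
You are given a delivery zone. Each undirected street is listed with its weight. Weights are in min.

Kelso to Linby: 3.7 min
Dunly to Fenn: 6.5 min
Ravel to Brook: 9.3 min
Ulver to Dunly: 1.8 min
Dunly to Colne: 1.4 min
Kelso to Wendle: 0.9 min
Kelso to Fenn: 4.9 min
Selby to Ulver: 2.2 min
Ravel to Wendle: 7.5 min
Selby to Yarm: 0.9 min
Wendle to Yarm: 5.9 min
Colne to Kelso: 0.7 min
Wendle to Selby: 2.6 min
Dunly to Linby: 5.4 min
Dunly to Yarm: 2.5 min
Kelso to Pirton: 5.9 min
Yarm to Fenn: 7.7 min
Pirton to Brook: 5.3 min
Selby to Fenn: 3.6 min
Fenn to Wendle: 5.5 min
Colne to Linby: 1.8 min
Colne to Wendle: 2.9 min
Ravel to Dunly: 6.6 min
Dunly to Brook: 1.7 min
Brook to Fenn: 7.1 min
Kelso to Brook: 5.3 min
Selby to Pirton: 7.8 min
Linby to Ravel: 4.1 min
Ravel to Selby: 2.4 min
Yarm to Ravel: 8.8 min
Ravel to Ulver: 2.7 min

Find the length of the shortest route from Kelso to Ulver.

3.9 min

Compare a few routes:
Kelso–Wendle–Selby–Ulver: 0.9+2.6+2.2 = 5.7
Kelso–Wendle–Colne–Dunly–Ulver: 0.9+2.9+1.4+1.8 = 7
Kelso–Colne–Dunly–Yarm–Selby–Ulver: 0.7+1.4+2.5+0.9+2.2 = 7.7
Kelso–Colne–Dunly–Ulver: 0.7+1.4+1.8 = 3.9
The minimum is 3.9 min via Kelso–Colne–Dunly–Ulver.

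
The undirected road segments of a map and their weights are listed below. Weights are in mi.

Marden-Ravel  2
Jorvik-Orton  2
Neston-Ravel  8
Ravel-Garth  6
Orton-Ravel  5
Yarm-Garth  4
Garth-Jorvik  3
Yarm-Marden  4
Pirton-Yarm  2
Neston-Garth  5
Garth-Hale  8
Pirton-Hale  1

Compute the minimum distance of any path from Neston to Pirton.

11 mi

Running Dijkstra from Neston:
Neston: 0
Garth: 5  (via Neston)
Ravel: 8  (via Neston)
Jorvik: 8  (via Garth)
Yarm: 9  (via Garth)
Orton: 10  (via Jorvik)
Marden: 10  (via Ravel)
Pirton: 11  (via Yarm)
Shortest route: Neston–Garth–Yarm–Pirton = 11 mi.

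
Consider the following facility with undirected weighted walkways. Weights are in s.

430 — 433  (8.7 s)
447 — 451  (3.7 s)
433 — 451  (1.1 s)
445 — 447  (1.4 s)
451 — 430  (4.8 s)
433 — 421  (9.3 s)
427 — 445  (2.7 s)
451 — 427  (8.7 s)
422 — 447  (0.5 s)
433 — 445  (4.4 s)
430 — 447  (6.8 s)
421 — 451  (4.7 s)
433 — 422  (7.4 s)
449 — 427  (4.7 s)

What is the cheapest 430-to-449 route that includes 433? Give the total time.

Shortest 430→433: 430–451–433 = 5.9
Best 433 to 449: 433–445–427–449 costing 11.8
Total via 433: 5.9 + 11.8 = 17.7 s.

17.7 s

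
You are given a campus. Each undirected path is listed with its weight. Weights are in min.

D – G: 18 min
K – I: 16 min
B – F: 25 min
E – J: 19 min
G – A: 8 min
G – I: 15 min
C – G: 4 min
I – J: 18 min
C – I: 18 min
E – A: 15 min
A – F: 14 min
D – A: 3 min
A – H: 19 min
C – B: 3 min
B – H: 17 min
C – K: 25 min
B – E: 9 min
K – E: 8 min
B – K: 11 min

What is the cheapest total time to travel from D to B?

18 min

Candidate routes:
D → A → G → C → B: 3+8+4+3 = 18
D → G → C → B: 18+4+3 = 25
Cheapest is D → A → G → C → B at 18 min.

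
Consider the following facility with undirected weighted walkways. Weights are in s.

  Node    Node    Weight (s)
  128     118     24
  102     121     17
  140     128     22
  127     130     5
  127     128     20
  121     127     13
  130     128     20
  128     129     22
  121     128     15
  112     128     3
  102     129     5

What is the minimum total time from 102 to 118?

51 s

Settle nodes by increasing distance from 102:
102: 0
129: 5  (via 102)
121: 17  (via 102)
128: 27  (via 129)
127: 30  (via 121)
112: 30  (via 128)
130: 35  (via 127)
140: 49  (via 128)
118: 51  (via 128)
Shortest route: 102–129–128–118 = 51 s.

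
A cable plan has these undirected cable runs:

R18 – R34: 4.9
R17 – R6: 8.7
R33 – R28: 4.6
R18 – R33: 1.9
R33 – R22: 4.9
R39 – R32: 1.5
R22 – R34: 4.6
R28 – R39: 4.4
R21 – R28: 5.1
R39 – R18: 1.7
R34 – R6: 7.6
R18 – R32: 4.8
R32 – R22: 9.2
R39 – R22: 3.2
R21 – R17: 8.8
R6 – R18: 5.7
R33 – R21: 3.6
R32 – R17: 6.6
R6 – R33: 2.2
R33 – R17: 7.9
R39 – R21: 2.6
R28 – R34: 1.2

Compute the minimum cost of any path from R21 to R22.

Shortest distances from R21:
R21: 0
R39: 2.6  (via R21)
R33: 3.6  (via R21)
R32: 4.1  (via R39)
R18: 4.3  (via R39)
R28: 5.1  (via R21)
R6: 5.8  (via R33)
R22: 5.8  (via R39)
Shortest route: R21–R39–R22 = 5.8.

5.8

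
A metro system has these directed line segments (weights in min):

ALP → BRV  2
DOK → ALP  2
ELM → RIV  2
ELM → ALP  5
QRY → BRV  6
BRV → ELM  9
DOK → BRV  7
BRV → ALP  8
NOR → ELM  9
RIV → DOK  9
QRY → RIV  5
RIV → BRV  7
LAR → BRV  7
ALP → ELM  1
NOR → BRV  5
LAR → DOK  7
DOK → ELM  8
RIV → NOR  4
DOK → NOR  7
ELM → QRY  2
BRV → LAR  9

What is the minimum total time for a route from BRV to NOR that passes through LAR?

Best BRV to LAR: BRV–LAR costing 9
Best LAR to NOR: LAR–DOK–NOR costing 14
Total via LAR: 9 + 14 = 23 min.

23 min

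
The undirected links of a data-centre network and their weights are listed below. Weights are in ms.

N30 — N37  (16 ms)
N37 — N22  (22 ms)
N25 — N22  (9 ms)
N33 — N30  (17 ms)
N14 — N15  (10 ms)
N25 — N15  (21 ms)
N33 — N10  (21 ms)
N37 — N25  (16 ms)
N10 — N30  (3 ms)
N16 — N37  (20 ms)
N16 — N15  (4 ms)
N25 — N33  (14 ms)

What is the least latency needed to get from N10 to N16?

39 ms

Shortest distances from N10:
N10: 0
N30: 3  (via N10)
N37: 19  (via N30)
N33: 20  (via N30)
N25: 34  (via N33)
N16: 39  (via N37)
Shortest route: N10–N30–N37–N16 = 39 ms.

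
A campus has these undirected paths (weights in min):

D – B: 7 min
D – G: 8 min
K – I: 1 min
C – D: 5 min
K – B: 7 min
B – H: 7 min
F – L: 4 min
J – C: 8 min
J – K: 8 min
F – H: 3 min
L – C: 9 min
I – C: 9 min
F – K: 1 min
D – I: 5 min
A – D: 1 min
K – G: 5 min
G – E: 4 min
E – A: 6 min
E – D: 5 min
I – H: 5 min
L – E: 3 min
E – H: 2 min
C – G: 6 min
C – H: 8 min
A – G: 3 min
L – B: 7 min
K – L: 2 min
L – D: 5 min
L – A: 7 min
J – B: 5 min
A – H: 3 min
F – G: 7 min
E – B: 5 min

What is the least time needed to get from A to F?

6 min

Settle nodes by increasing distance from A:
A: 0
D: 1  (via A)
G: 3  (via A)
H: 3  (via A)
E: 5  (via H)
C: 6  (via D)
F: 6  (via H)
Shortest route: A–H–F = 6 min.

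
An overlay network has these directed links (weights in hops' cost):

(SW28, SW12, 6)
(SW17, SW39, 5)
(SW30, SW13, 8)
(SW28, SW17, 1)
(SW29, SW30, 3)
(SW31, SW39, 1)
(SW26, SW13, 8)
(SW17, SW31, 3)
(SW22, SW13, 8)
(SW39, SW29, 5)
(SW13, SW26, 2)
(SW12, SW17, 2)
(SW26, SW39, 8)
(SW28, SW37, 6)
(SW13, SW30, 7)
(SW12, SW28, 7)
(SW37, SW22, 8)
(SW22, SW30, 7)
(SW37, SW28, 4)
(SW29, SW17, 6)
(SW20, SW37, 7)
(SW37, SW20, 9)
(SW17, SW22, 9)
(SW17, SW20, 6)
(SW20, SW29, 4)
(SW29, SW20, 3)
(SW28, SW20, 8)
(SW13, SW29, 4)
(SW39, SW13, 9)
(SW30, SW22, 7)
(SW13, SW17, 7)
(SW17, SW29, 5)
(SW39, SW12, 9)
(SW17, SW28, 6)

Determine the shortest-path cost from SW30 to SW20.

15 hops' cost

Compare a few routes:
SW30 - SW13 - SW29 - SW20: 8+4+3 = 15
SW30 - SW13 - SW17 - SW20: 8+7+6 = 21
Cheapest is SW30 - SW13 - SW29 - SW20 at 15 hops' cost.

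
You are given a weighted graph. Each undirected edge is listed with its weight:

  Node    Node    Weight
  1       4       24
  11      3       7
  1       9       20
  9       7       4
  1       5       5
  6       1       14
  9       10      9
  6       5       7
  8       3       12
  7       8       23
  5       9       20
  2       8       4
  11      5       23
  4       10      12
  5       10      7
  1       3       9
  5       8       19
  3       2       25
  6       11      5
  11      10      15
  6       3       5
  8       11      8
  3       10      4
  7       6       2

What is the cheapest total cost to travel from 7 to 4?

23

Enumerating some paths:
7–6–3–10–4: 2+5+4+12 = 23
7–6–5–10–4: 2+7+7+12 = 28
7–9–10–4: 4+9+12 = 25
The minimum is 23 via 7–6–3–10–4.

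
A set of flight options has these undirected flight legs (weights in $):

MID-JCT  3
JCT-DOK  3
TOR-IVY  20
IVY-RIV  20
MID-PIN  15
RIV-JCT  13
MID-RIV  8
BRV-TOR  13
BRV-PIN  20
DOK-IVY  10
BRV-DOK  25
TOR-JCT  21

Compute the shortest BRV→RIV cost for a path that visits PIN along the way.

$43

Best BRV to PIN: BRV → PIN costing 20
Best PIN to RIV: PIN → MID → RIV costing 23
Total via PIN: 20 + 23 = $43.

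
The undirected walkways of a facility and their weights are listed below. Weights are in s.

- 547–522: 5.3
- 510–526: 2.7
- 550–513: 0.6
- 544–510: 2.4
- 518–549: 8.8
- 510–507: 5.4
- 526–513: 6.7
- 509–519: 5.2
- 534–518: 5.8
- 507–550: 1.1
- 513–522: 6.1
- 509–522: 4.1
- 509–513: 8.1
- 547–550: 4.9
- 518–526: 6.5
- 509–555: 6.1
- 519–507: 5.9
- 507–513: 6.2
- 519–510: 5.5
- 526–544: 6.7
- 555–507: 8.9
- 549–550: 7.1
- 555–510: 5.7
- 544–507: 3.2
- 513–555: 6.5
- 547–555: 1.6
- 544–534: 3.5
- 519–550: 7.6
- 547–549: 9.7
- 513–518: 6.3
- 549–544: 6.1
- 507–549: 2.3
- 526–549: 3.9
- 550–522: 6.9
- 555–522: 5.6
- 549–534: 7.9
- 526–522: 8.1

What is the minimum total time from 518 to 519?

Shortest distances from 518:
518: 0
534: 5.8  (via 518)
513: 6.3  (via 518)
526: 6.5  (via 518)
550: 6.9  (via 513)
507: 8  (via 550)
549: 8.8  (via 518)
510: 9.2  (via 526)
544: 9.3  (via 534)
547: 11.8  (via 550)
522: 12.4  (via 513)
555: 12.8  (via 513)
519: 13.9  (via 507)
Shortest route: 518–513–550–507–519 = 13.9 s.

13.9 s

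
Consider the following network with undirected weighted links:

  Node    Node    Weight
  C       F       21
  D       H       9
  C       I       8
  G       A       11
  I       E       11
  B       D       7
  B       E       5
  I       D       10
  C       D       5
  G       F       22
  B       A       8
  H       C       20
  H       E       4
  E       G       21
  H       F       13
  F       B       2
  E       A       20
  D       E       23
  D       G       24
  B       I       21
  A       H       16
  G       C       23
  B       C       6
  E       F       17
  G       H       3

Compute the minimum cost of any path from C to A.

14

Enumerating some paths:
C - B - A: 6+8 = 14
C - D - B - A: 5+7+8 = 20
The minimum is 14 via C - B - A.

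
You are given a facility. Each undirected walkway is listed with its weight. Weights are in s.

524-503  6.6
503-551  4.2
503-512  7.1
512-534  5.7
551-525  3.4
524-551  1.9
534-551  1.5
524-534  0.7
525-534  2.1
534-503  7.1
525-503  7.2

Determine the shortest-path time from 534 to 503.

Shortest distances from 534:
534: 0
524: 0.7  (via 534)
551: 1.5  (via 534)
525: 2.1  (via 534)
512: 5.7  (via 534)
503: 5.7  (via 551)
Shortest route: 534 → 551 → 503 = 5.7 s.

5.7 s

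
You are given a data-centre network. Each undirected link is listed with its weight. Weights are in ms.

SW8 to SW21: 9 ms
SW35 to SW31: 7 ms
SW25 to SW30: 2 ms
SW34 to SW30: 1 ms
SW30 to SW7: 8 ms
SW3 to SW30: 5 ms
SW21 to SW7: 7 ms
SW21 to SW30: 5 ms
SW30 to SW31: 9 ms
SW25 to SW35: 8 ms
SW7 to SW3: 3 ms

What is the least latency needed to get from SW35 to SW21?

15 ms

Compare a few routes:
SW35 - SW31 - SW30 - SW21: 7+9+5 = 21
SW35 - SW25 - SW30 - SW3 - SW7 - SW21: 8+2+5+3+7 = 25
SW35 - SW25 - SW30 - SW7 - SW21: 8+2+8+7 = 25
SW35 - SW25 - SW30 - SW21: 8+2+5 = 15
The minimum is 15 ms via SW35 - SW25 - SW30 - SW21.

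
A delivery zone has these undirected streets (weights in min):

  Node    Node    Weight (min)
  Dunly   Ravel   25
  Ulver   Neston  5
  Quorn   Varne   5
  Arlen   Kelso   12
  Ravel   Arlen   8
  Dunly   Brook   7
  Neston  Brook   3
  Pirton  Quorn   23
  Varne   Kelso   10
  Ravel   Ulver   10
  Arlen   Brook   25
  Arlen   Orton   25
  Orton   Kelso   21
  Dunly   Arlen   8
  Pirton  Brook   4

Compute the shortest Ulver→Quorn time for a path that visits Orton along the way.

Shortest Ulver→Orton: Ulver → Ravel → Arlen → Orton = 43
Shortest Orton→Quorn: Orton → Kelso → Varne → Quorn = 36
Total via Orton: 43 + 36 = 79 min.

79 min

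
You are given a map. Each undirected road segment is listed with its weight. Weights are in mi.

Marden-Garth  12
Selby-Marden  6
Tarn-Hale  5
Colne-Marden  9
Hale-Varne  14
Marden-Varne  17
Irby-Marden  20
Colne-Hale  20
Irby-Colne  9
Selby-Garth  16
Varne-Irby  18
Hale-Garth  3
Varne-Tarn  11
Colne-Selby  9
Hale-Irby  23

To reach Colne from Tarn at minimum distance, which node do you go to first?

Hale

Compare a few routes:
Tarn - Hale - Colne: 5+20 = 25
Tarn - Hale - Garth - Marden - Colne: 5+3+12+9 = 29
The minimum is 25 mi via Tarn - Hale - Colne.
So from Tarn the first move is to Hale.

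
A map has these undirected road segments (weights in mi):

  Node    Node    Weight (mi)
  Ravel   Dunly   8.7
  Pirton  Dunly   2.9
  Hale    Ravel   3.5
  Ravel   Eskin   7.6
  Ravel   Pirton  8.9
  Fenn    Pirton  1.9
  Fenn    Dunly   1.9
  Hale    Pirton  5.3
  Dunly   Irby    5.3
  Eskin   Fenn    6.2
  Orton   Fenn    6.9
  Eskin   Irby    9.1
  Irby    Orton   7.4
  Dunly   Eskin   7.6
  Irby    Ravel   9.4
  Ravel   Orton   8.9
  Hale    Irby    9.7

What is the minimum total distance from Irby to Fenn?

7.2 mi

Running Dijkstra from Irby:
Irby: 0
Dunly: 5.3  (via Irby)
Fenn: 7.2  (via Dunly)
Shortest route: Irby → Dunly → Fenn = 7.2 mi.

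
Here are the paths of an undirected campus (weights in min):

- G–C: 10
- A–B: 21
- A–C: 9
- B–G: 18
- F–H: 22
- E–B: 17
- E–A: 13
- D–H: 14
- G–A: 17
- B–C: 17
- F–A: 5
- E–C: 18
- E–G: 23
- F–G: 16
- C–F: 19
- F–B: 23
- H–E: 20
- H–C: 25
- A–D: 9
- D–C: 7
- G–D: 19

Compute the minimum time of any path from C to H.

Shortest distances from C:
C: 0
D: 7  (via C)
A: 9  (via C)
G: 10  (via C)
F: 14  (via A)
B: 17  (via C)
E: 18  (via C)
H: 21  (via D)
Shortest route: C–D–H = 21 min.

21 min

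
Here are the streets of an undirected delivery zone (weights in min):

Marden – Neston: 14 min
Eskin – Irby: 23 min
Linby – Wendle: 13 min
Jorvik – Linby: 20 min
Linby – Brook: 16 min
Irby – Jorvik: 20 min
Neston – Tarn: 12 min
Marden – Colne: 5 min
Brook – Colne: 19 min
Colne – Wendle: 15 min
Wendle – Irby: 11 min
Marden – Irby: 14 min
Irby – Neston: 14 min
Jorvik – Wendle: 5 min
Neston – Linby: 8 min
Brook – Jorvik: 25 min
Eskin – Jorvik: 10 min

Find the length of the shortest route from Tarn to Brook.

36 min

Shortest distances from Tarn:
Tarn: 0
Neston: 12  (via Tarn)
Linby: 20  (via Neston)
Marden: 26  (via Neston)
Irby: 26  (via Neston)
Colne: 31  (via Marden)
Wendle: 33  (via Linby)
Brook: 36  (via Linby)
Shortest route: Tarn → Neston → Linby → Brook = 36 min.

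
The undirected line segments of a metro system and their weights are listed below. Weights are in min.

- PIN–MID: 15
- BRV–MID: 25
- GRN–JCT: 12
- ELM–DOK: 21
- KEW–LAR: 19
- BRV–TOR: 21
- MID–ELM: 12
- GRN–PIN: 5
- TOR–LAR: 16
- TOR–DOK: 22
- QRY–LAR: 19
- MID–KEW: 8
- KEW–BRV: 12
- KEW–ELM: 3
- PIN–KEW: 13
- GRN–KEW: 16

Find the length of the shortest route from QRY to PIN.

51 min

Candidate routes:
QRY → LAR → KEW → PIN: 19+19+13 = 51
QRY → LAR → KEW → MID → PIN: 19+19+8+15 = 61
QRY → LAR → KEW → GRN → PIN: 19+19+16+5 = 59
QRY → LAR → KEW → ELM → MID → PIN: 19+19+3+12+15 = 68
Cheapest is QRY → LAR → KEW → PIN at 51 min.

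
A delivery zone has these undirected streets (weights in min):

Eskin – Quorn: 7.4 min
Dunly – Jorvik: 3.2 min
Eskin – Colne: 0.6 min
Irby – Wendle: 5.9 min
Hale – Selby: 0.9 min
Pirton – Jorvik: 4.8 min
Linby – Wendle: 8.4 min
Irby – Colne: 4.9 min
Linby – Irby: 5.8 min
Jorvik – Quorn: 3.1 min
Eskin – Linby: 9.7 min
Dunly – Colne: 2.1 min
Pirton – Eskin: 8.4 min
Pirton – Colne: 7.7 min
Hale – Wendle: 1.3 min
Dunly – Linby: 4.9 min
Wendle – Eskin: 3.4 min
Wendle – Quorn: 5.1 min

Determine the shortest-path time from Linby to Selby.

Enumerating some paths:
Linby–Wendle–Hale–Selby: 8.4+1.3+0.9 = 10.6
Linby–Dunly–Colne–Eskin–Wendle–Hale–Selby: 4.9+2.1+0.6+3.4+1.3+0.9 = 13.2
The minimum is 10.6 min via Linby–Wendle–Hale–Selby.

10.6 min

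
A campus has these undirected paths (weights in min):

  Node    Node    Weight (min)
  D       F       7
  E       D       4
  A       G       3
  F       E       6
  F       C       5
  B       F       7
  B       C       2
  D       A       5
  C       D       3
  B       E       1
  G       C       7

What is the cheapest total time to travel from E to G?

10 min

Enumerating some paths:
E → D → A → G: 4+5+3 = 12
E → B → C → G: 1+2+7 = 10
Cheapest is E → B → C → G at 10 min.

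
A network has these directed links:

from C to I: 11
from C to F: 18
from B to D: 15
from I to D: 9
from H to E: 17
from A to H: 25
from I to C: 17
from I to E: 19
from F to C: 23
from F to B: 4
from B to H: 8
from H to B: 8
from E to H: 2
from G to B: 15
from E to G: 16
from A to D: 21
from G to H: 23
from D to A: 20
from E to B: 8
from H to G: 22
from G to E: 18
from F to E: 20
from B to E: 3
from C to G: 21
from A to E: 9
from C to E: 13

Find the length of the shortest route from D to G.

45

Shortest distances from D:
D: 0
A: 20  (via D)
E: 29  (via A)
H: 31  (via E)
B: 37  (via E)
G: 45  (via E)
Shortest route: D–A–E–G = 45.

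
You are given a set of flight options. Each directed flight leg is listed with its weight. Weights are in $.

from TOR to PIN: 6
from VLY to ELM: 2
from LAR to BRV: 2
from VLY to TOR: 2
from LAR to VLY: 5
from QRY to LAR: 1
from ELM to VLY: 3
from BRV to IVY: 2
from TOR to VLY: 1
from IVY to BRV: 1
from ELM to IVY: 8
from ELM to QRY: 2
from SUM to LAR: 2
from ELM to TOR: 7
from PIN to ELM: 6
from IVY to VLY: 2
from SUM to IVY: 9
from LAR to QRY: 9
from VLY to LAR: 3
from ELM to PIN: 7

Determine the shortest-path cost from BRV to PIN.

$12

Enumerating some paths:
BRV - IVY - VLY - ELM - PIN: 2+2+2+7 = 13
BRV - IVY - VLY - TOR - PIN: 2+2+2+6 = 12
Cheapest is BRV - IVY - VLY - TOR - PIN at $12.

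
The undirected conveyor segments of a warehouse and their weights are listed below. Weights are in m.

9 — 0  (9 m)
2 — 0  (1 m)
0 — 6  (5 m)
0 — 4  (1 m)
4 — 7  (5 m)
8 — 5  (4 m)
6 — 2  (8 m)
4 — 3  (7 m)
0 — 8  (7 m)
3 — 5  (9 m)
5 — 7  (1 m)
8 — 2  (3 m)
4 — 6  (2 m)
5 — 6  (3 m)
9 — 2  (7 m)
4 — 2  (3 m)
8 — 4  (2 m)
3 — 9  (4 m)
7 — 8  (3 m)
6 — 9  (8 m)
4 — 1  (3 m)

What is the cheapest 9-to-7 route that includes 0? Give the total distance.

14 m

Shortest 9→0: 9–2–0 = 8
Shortest 0→7: 0–4–7 = 6
Total via 0: 8 + 6 = 14 m.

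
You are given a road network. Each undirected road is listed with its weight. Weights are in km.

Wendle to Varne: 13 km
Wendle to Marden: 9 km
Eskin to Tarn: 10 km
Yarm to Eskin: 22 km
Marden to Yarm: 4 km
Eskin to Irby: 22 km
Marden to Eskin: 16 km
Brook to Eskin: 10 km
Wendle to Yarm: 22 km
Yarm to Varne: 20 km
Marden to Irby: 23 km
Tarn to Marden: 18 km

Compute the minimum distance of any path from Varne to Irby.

45 km

Running Dijkstra from Varne:
Varne: 0
Wendle: 13  (via Varne)
Yarm: 20  (via Varne)
Marden: 22  (via Wendle)
Eskin: 38  (via Marden)
Tarn: 40  (via Marden)
Irby: 45  (via Marden)
Shortest route: Varne–Wendle–Marden–Irby = 45 km.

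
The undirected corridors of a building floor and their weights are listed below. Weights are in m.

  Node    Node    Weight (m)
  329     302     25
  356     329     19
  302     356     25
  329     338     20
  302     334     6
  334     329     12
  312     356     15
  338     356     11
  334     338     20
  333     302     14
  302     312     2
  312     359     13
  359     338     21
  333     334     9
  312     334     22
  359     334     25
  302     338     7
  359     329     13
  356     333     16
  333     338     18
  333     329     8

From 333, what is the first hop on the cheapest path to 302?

Candidate routes:
333 - 302: 14 = 14
333 - 334 - 302: 9+6 = 15
333 - 338 - 302: 18+7 = 25
The minimum is 14 m via 333 - 302.
So from 333 the first move is to 302.

302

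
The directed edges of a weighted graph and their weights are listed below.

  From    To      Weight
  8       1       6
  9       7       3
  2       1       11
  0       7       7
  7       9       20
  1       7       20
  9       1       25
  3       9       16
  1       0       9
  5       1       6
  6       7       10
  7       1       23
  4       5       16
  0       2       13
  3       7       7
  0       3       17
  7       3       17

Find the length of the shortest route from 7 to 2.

Candidate routes:
7 → 1 → 0 → 2: 23+9+13 = 45
7 → 9 → 1 → 0 → 2: 20+25+9+13 = 67
7 → 3 → 9 → 1 → 0 → 2: 17+16+25+9+13 = 80
The minimum is 45 via 7 → 1 → 0 → 2.

45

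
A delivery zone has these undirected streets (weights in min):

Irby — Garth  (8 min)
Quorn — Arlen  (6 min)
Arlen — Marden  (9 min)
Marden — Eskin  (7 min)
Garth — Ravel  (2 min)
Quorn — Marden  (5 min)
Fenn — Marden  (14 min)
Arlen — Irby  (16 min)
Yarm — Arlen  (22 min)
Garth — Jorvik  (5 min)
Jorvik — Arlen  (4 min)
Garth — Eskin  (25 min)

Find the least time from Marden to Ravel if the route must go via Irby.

35 min

Best Marden to Irby: Marden–Arlen–Irby costing 25
Best Irby to Ravel: Irby–Garth–Ravel costing 10
Total via Irby: 25 + 10 = 35 min.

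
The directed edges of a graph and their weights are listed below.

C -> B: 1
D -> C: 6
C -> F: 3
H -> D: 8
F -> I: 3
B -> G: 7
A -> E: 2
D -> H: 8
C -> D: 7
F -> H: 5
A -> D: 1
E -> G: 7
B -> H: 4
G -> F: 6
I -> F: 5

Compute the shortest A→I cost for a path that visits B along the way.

Shortest A→B: A → D → C → B = 8
Shortest B→I: B → G → F → I = 16
Total via B: 8 + 16 = 24.

24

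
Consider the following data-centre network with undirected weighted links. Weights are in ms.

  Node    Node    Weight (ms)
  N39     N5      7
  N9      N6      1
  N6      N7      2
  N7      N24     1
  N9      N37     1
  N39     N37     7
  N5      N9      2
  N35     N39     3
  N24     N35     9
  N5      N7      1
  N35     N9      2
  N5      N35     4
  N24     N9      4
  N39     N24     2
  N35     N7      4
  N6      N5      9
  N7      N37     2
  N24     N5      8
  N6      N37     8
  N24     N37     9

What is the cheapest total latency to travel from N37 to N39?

5 ms

Candidate routes:
N37 - N9 - N35 - N39: 1+2+3 = 6
N37 - N39: 7 = 7
N37 - N7 - N24 - N39: 2+1+2 = 5
Cheapest is N37 - N7 - N24 - N39 at 5 ms.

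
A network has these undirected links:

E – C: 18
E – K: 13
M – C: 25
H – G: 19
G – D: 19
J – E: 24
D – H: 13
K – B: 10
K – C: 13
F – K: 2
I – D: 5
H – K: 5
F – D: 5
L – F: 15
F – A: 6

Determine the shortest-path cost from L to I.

Running Dijkstra from L:
L: 0
F: 15  (via L)
K: 17  (via F)
D: 20  (via F)
A: 21  (via F)
H: 22  (via K)
I: 25  (via D)
Shortest route: L–F–D–I = 25.

25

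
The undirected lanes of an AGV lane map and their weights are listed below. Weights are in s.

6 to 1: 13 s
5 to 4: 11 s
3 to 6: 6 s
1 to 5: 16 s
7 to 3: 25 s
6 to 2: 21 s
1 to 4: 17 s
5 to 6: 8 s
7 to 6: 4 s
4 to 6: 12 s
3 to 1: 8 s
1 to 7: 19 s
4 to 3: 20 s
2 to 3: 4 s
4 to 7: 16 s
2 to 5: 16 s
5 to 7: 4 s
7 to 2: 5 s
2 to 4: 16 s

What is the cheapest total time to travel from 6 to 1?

Shortest distances from 6:
6: 0
7: 4  (via 6)
3: 6  (via 6)
5: 8  (via 6)
2: 9  (via 7)
4: 12  (via 6)
1: 13  (via 6)
Shortest route: 6–1 = 13 s.

13 s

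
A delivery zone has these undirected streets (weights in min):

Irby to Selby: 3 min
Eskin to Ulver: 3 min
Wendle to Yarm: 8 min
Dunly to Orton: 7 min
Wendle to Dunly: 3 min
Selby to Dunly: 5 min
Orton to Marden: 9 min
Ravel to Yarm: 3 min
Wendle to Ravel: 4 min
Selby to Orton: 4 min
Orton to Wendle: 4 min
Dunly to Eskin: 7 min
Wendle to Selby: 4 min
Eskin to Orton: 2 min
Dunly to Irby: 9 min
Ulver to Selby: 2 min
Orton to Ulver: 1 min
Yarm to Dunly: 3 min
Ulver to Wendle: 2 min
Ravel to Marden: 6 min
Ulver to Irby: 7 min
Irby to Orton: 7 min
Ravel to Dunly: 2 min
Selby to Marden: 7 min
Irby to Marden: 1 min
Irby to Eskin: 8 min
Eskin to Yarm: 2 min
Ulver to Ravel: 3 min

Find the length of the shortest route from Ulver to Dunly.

Running Dijkstra from Ulver:
Ulver: 0
Orton: 1  (via Ulver)
Selby: 2  (via Ulver)
Wendle: 2  (via Ulver)
Eskin: 3  (via Ulver)
Ravel: 3  (via Ulver)
Yarm: 5  (via Eskin)
Irby: 5  (via Selby)
Dunly: 5  (via Wendle)
Shortest route: Ulver–Wendle–Dunly = 5 min.

5 min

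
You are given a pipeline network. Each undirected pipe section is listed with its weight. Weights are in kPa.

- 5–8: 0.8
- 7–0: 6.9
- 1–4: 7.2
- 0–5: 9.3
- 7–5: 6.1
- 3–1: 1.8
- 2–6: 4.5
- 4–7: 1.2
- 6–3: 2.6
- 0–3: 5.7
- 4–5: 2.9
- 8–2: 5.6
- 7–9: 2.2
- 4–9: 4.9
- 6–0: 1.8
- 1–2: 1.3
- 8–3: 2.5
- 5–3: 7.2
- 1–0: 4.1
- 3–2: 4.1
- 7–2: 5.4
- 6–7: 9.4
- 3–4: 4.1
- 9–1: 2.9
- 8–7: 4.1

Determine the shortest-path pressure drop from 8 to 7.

Enumerating some paths:
8 → 7: 4.1 = 4.1
8 → 5 → 4 → 7: 0.8+2.9+1.2 = 4.9
Cheapest is 8 → 7 at 4.1 kPa.

4.1 kPa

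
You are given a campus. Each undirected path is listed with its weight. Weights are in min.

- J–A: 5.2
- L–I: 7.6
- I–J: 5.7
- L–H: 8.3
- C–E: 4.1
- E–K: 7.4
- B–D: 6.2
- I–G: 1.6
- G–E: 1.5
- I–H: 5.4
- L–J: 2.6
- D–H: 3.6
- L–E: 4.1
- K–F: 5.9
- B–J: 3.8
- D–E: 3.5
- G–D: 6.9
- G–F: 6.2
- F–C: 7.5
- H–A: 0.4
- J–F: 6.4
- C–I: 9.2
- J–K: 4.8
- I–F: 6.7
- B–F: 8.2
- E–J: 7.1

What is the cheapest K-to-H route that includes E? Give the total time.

Best K to E: K → E costing 7.4
Best E to H: E → D → H costing 7.1
Total via E: 7.4 + 7.1 = 14.5 min.

14.5 min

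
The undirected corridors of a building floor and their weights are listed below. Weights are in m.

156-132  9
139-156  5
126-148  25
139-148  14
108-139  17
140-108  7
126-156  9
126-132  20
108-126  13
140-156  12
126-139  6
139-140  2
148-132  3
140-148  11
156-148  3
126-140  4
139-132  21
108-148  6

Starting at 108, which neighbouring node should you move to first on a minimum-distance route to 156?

148

Candidate routes:
108 → 148 → 132 → 156: 6+3+9 = 18
108 → 140 → 139 → 156: 7+2+5 = 14
108 → 140 → 156: 7+12 = 19
108 → 148 → 156: 6+3 = 9
Cheapest is 108 → 148 → 156 at 9 m.
So from 108 the first move is to 148.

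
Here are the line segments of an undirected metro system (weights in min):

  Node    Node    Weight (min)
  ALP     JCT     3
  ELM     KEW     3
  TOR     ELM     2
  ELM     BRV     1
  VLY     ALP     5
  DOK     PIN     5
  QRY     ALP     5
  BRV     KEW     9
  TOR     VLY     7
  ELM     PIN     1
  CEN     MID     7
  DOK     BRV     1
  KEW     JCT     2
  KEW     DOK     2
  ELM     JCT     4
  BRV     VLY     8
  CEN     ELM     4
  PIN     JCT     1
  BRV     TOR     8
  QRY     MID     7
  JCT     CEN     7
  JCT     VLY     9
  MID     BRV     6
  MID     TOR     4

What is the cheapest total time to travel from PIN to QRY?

9 min

Running Dijkstra from PIN:
PIN: 0
JCT: 1  (via PIN)
ELM: 1  (via PIN)
BRV: 2  (via ELM)
KEW: 3  (via JCT)
DOK: 3  (via BRV)
TOR: 3  (via ELM)
ALP: 4  (via JCT)
CEN: 5  (via ELM)
MID: 7  (via TOR)
VLY: 9  (via ALP)
QRY: 9  (via ALP)
Shortest route: PIN → JCT → ALP → QRY = 9 min.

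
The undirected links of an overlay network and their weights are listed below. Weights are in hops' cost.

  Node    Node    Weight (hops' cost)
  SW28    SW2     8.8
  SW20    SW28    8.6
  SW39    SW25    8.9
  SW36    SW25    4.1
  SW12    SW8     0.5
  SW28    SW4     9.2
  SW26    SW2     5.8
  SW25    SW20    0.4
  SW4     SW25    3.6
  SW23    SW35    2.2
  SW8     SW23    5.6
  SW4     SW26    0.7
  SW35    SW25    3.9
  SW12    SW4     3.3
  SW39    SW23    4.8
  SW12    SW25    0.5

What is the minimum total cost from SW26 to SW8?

4.5 hops' cost

Running Dijkstra from SW26:
SW26: 0
SW4: 0.7  (via SW26)
SW12: 4  (via SW4)
SW25: 4.3  (via SW4)
SW8: 4.5  (via SW12)
Shortest route: SW26 → SW4 → SW12 → SW8 = 4.5 hops' cost.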